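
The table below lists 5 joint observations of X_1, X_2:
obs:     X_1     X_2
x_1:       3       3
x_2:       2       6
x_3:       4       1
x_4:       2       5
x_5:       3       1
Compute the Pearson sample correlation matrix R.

Step 1 — column means:
  mean(X_1) = (3 + 2 + 4 + 2 + 3) / 5 = 14/5 = 2.8
  mean(X_2) = (3 + 6 + 1 + 5 + 1) / 5 = 16/5 = 3.2

Step 2 — sample variances and covariances s[i,j] = (1/(n-1)) · Σ_k (x_{k,i} - mean_i) · (x_{k,j} - mean_j), with n-1 = 4:
  s[X_1,X_1] = ((0.2)·(0.2) + (-0.8)·(-0.8) + (1.2)·(1.2) + (-0.8)·(-0.8) + (0.2)·(0.2)) / 4 = 2.8/4 = 0.7
  s[X_1,X_2] = ((0.2)·(-0.2) + (-0.8)·(2.8) + (1.2)·(-2.2) + (-0.8)·(1.8) + (0.2)·(-2.2)) / 4 = -6.8/4 = -1.7
  s[X_2,X_2] = ((-0.2)·(-0.2) + (2.8)·(2.8) + (-2.2)·(-2.2) + (1.8)·(1.8) + (-2.2)·(-2.2)) / 4 = 20.8/4 = 5.2
  Sample standard deviations s_i = √(s[i,i]):
  s(X_1) = √(0.7) = 0.8367
  s(X_2) = √(5.2) = 2.2804

Step 3 — r_{ij} = s_{ij} / (s_i · s_j):
  r[X_1,X_1] = 1 (diagonal).
  r[X_1,X_2] = -1.7 / (0.8367 · 2.2804) = -1.7 / 1.9079 = -0.891
  r[X_2,X_2] = 1 (diagonal).

R is symmetric with unit diagonal. Assembling:

R = [[1, -0.891],
 [-0.891, 1]]


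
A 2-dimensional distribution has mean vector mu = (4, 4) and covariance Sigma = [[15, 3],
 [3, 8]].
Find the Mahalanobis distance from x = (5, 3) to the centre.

Step 1 — centre the observation: (x - mu) = (1, -1).

Step 2 — invert Sigma. det(Sigma) = 15·8 - (3)² = 111.
  Sigma^{-1} = (1/det) · [[d, -b], [-b, a]] = [[0.0721, -0.027],
 [-0.027, 0.1351]].

Step 3 — form the quadratic (x - mu)^T · Sigma^{-1} · (x - mu):
  Sigma^{-1} · (x - mu) = (0.0991, -0.1622).
  (x - mu)^T · [Sigma^{-1} · (x - mu)] = (1)·(0.0991) + (-1)·(-0.1622) = 0.2613.

Step 4 — take square root: d = √(0.2613) ≈ 0.5111.

d(x, mu) = √(0.2613) ≈ 0.5111


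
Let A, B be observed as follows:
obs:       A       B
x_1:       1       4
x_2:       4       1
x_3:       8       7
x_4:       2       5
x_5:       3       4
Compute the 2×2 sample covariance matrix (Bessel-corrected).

Step 1 — column means:
  mean(A) = (1 + 4 + 8 + 2 + 3) / 5 = 18/5 = 3.6
  mean(B) = (4 + 1 + 7 + 5 + 4) / 5 = 21/5 = 4.2

Step 2 — sample covariance S[i,j] = (1/(n-1)) · Σ_k (x_{k,i} - mean_i) · (x_{k,j} - mean_j), with n-1 = 4.
  S[A,A] = ((-2.6)·(-2.6) + (0.4)·(0.4) + (4.4)·(4.4) + (-1.6)·(-1.6) + (-0.6)·(-0.6)) / 4 = 29.2/4 = 7.3
  S[A,B] = ((-2.6)·(-0.2) + (0.4)·(-3.2) + (4.4)·(2.8) + (-1.6)·(0.8) + (-0.6)·(-0.2)) / 4 = 10.4/4 = 2.6
  S[B,B] = ((-0.2)·(-0.2) + (-3.2)·(-3.2) + (2.8)·(2.8) + (0.8)·(0.8) + (-0.2)·(-0.2)) / 4 = 18.8/4 = 4.7

S is symmetric (S[j,i] = S[i,j]). Assembling:

S = [[7.3, 2.6],
 [2.6, 4.7]]


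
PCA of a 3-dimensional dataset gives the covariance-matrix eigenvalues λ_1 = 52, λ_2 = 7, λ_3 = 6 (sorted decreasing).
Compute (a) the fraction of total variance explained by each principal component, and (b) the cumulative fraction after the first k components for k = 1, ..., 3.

Step 1 — total variance = trace(Sigma) = Σ λ_i = 52 + 7 + 6 = 65.

Step 2 — fraction explained by component i = λ_i / Σ λ:
  PC1: 52/65 = 0.8
  PC2: 7/65 = 0.1077
  PC3: 6/65 = 0.0923

Step 3 — cumulative fraction after k components = (λ_1 + ... + λ_k) / Σ λ:
  k = 1: 52/65 = 0.8
  k = 2: (52 + 7)/65 = 59/65 = 0.9077
  k = 3: (52 + 7 + 6)/65 = 65/65 = 1

Summary (fraction, with percent):

explained: PC1 0.8 (80%), PC2 0.1077 (10.77%), PC3 0.0923 (9.23%);  cumulative: 0.8, 0.9077, 1


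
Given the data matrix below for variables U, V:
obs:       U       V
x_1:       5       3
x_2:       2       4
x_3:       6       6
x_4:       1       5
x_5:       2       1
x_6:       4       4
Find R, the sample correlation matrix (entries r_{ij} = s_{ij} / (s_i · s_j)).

Step 1 — column means:
  mean(U) = (5 + 2 + 6 + 1 + 2 + 4) / 6 = 20/6 = 3.3333
  mean(V) = (3 + 4 + 6 + 5 + 1 + 4) / 6 = 23/6 = 3.8333

Step 2 — sample variances and covariances s[i,j] = (1/(n-1)) · Σ_k (x_{k,i} - mean_i) · (x_{k,j} - mean_j), with n-1 = 5:
  s[U,U] = ((1.6667)·(1.6667) + (-1.3333)·(-1.3333) + (2.6667)·(2.6667) + (-2.3333)·(-2.3333) + (-1.3333)·(-1.3333) + (0.6667)·(0.6667)) / 5 = 19.3333/5 = 3.8667
  s[U,V] = ((1.6667)·(-0.8333) + (-1.3333)·(0.1667) + (2.6667)·(2.1667) + (-2.3333)·(1.1667) + (-1.3333)·(-2.8333) + (0.6667)·(0.1667)) / 5 = 5.3333/5 = 1.0667
  s[V,V] = ((-0.8333)·(-0.8333) + (0.1667)·(0.1667) + (2.1667)·(2.1667) + (1.1667)·(1.1667) + (-2.8333)·(-2.8333) + (0.1667)·(0.1667)) / 5 = 14.8333/5 = 2.9667
  Sample standard deviations s_i = √(s[i,i]):
  s(U) = √(3.8667) = 1.9664
  s(V) = √(2.9667) = 1.7224

Step 3 — r_{ij} = s_{ij} / (s_i · s_j):
  r[U,U] = 1 (diagonal).
  r[U,V] = 1.0667 / (1.9664 · 1.7224) = 1.0667 / 3.3869 = 0.3149
  r[V,V] = 1 (diagonal).

R is symmetric with unit diagonal. Assembling:

R = [[1, 0.3149],
 [0.3149, 1]]


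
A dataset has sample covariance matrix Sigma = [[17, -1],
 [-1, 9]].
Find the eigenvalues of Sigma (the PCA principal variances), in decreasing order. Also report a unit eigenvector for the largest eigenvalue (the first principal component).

Step 1 — characteristic polynomial of 2×2 Sigma:
  det(Sigma - λI) = λ² - trace · λ + det = 0.
  trace = 17 + 9 = 26, det = 17·9 - (-1)² = 152.
Step 2 — discriminant:
  Δ = trace² - 4·det = 676 - 608 = 68.
Step 3 — eigenvalues:
  λ = (trace ± √Δ)/2 = (26 ± 8.2462)/2,
  λ_1 = 17.1231,  λ_2 = 8.8769.

Step 4 — unit eigenvector for λ_1: solve (Sigma - λ_1 I)v = 0. First row:
  (17 - 17.1231)·v_x + (-1)·v_y = 0, i.e. (-0.1231)·v_x + (-1)·v_y = 0,
  so v ∝ (b, λ_1 - a) = (-1, 0.1231); multiply by -1 so the first entry is positive: u = (1, -0.1231).
  ||u|| = √((1)² + (-0.1231)²) = √(1.0152) ≈ 1.0075,
  v_1 = u/||u|| ≈ (0.9925, -0.1222) (||v_1|| = 1).

λ_1 = 17.1231,  λ_2 = 8.8769;  v_1 ≈ (0.9925, -0.1222)


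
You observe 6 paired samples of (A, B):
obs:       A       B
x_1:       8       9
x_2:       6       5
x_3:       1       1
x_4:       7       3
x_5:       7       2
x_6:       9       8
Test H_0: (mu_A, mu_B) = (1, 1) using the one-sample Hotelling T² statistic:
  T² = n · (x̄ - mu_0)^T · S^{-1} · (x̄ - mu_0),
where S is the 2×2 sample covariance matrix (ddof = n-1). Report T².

Step 1 — sample mean vector:
  mean(A) = (8 + 6 + 1 + 7 + 7 + 9) / 6 = 38/6 = 6.3333
  mean(B) = (9 + 5 + 1 + 3 + 2 + 8) / 6 = 28/6 = 4.6667
  x̄ = (6.3333, 4.6667),  deviation x̄ - mu_0 = (6.3333, 4.6667) - (1, 1) = (5.3333, 3.6667).

Step 2 — sample covariance matrix, S[i,j] = (1/(n-1)) · Σ_k (x_{k,i} - mean_i) · (x_{k,j} - mean_j), divisor n-1 = 5:
  S[A,A] = ((1.6667)·(1.6667) + (-0.3333)·(-0.3333) + (-5.3333)·(-5.3333) + (0.6667)·(0.6667) + (0.6667)·(0.6667) + (2.6667)·(2.6667)) / 5 = 39.3333/5 = 7.8667
  S[A,B] = ((1.6667)·(4.3333) + (-0.3333)·(0.3333) + (-5.3333)·(-3.6667) + (0.6667)·(-1.6667) + (0.6667)·(-2.6667) + (2.6667)·(3.3333)) / 5 = 32.6667/5 = 6.5333
  S[B,B] = ((4.3333)·(4.3333) + (0.3333)·(0.3333) + (-3.6667)·(-3.6667) + (-1.6667)·(-1.6667) + (-2.6667)·(-2.6667) + (3.3333)·(3.3333)) / 5 = 53.3333/5 = 10.6667
  S = [[7.8667, 6.5333],
 [6.5333, 10.6667]].

Step 3 — invert S. det(S) = 7.8667·10.6667 - (6.5333)² = 41.2267.
  S^{-1} = (1/det) · [[d, -b], [-b, a]] = [[0.2587, -0.1585],
 [-0.1585, 0.1908]].

Step 4 — quadratic form (x̄ - mu_0)^T · S^{-1} · (x̄ - mu_0):
  S^{-1} · (x̄ - mu_0) = (0.7988, -0.1455),
  (x̄ - mu_0)^T · [...] = (5.3333)·(0.7988) + (3.6667)·(-0.1455) = 3.7268.

Step 5 — scale by n: T² = 6 · 3.7268 = 22.3609.

T² ≈ 22.3609


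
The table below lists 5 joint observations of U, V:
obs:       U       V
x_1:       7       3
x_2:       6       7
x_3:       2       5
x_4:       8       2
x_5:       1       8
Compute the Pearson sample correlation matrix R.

Step 1 — column means:
  mean(U) = (7 + 6 + 2 + 8 + 1) / 5 = 24/5 = 4.8
  mean(V) = (3 + 7 + 5 + 2 + 8) / 5 = 25/5 = 5

Step 2 — sample variances and covariances s[i,j] = (1/(n-1)) · Σ_k (x_{k,i} - mean_i) · (x_{k,j} - mean_j), with n-1 = 4:
  s[U,U] = ((2.2)·(2.2) + (1.2)·(1.2) + (-2.8)·(-2.8) + (3.2)·(3.2) + (-3.8)·(-3.8)) / 4 = 38.8/4 = 9.7
  s[U,V] = ((2.2)·(-2) + (1.2)·(2) + (-2.8)·(0) + (3.2)·(-3) + (-3.8)·(3)) / 4 = -23/4 = -5.75
  s[V,V] = ((-2)·(-2) + (2)·(2) + (0)·(0) + (-3)·(-3) + (3)·(3)) / 4 = 26/4 = 6.5
  Sample standard deviations s_i = √(s[i,i]):
  s(U) = √(9.7) = 3.1145
  s(V) = √(6.5) = 2.5495

Step 3 — r_{ij} = s_{ij} / (s_i · s_j):
  r[U,U] = 1 (diagonal).
  r[U,V] = -5.75 / (3.1145 · 2.5495) = -5.75 / 7.9404 = -0.7241
  r[V,V] = 1 (diagonal).

R is symmetric with unit diagonal. Assembling:

R = [[1, -0.7241],
 [-0.7241, 1]]


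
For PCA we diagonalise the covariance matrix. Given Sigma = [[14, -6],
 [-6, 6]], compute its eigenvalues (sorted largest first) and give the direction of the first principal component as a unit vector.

Step 1 — characteristic polynomial of 2×2 Sigma:
  det(Sigma - λI) = λ² - trace · λ + det = 0.
  trace = 14 + 6 = 20, det = 14·6 - (-6)² = 48.
Step 2 — discriminant:
  Δ = trace² - 4·det = 400 - 192 = 208.
Step 3 — eigenvalues:
  λ = (trace ± √Δ)/2 = (20 ± 14.4222)/2,
  λ_1 = 17.2111,  λ_2 = 2.7889.

Step 4 — unit eigenvector for λ_1: solve (Sigma - λ_1 I)v = 0. First row:
  (14 - 17.2111)·v_x + (-6)·v_y = 0, i.e. (-3.2111)·v_x + (-6)·v_y = 0,
  so v ∝ (b, λ_1 - a) = (-6, 3.2111); multiply by -1 so the first entry is positive: u = (6, -3.2111).
  ||u|| = √((6)² + (-3.2111)²) = √(46.3112) ≈ 6.8052,
  v_1 = u/||u|| ≈ (0.8817, -0.4719) (||v_1|| = 1).

λ_1 = 17.2111,  λ_2 = 2.7889;  v_1 ≈ (0.8817, -0.4719)


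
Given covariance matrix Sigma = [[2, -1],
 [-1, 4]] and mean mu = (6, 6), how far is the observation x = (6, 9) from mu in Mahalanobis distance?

Step 1 — centre the observation: (x - mu) = (0, 3).

Step 2 — invert Sigma. det(Sigma) = 2·4 - (-1)² = 7.
  Sigma^{-1} = (1/det) · [[d, -b], [-b, a]] = [[0.5714, 0.1429],
 [0.1429, 0.2857]].

Step 3 — form the quadratic (x - mu)^T · Sigma^{-1} · (x - mu):
  Sigma^{-1} · (x - mu) = (0.4286, 0.8571).
  (x - mu)^T · [Sigma^{-1} · (x - mu)] = (0)·(0.4286) + (3)·(0.8571) = 2.5714.

Step 4 — take square root: d = √(2.5714) ≈ 1.6036.

d(x, mu) = √(2.5714) ≈ 1.6036


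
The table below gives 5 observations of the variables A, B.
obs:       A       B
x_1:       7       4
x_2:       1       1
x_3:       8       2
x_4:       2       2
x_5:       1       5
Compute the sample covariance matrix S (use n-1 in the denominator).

Step 1 — column means:
  mean(A) = (7 + 1 + 8 + 2 + 1) / 5 = 19/5 = 3.8
  mean(B) = (4 + 1 + 2 + 2 + 5) / 5 = 14/5 = 2.8

Step 2 — sample covariance S[i,j] = (1/(n-1)) · Σ_k (x_{k,i} - mean_i) · (x_{k,j} - mean_j), with n-1 = 4.
  S[A,A] = ((3.2)·(3.2) + (-2.8)·(-2.8) + (4.2)·(4.2) + (-1.8)·(-1.8) + (-2.8)·(-2.8)) / 4 = 46.8/4 = 11.7
  S[A,B] = ((3.2)·(1.2) + (-2.8)·(-1.8) + (4.2)·(-0.8) + (-1.8)·(-0.8) + (-2.8)·(2.2)) / 4 = 0.8/4 = 0.2
  S[B,B] = ((1.2)·(1.2) + (-1.8)·(-1.8) + (-0.8)·(-0.8) + (-0.8)·(-0.8) + (2.2)·(2.2)) / 4 = 10.8/4 = 2.7

S is symmetric (S[j,i] = S[i,j]). Assembling:

S = [[11.7, 0.2],
 [0.2, 2.7]]


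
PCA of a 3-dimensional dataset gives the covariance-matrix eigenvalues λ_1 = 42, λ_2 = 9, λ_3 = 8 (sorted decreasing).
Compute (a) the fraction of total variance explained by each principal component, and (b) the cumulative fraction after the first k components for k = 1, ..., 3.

Step 1 — total variance = trace(Sigma) = Σ λ_i = 42 + 9 + 8 = 59.

Step 2 — fraction explained by component i = λ_i / Σ λ:
  PC1: 42/59 = 0.7119
  PC2: 9/59 = 0.1525
  PC3: 8/59 = 0.1356

Step 3 — cumulative fraction after k components = (λ_1 + ... + λ_k) / Σ λ:
  k = 1: 42/59 = 0.7119
  k = 2: (42 + 9)/59 = 51/59 = 0.8644
  k = 3: (42 + 9 + 8)/59 = 59/59 = 1

Summary (fraction, with percent):

explained: PC1 0.7119 (71.19%), PC2 0.1525 (15.25%), PC3 0.1356 (13.56%);  cumulative: 0.7119, 0.8644, 1


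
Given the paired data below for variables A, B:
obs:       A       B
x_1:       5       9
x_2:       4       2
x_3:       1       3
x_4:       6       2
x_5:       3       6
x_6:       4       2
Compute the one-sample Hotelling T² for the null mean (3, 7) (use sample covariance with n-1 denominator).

Step 1 — sample mean vector:
  mean(A) = (5 + 4 + 1 + 6 + 3 + 4) / 6 = 23/6 = 3.8333
  mean(B) = (9 + 2 + 3 + 2 + 6 + 2) / 6 = 24/6 = 4
  x̄ = (3.8333, 4),  deviation x̄ - mu_0 = (3.8333, 4) - (3, 7) = (0.8333, -3).

Step 2 — sample covariance matrix, S[i,j] = (1/(n-1)) · Σ_k (x_{k,i} - mean_i) · (x_{k,j} - mean_j), divisor n-1 = 5:
  S[A,A] = ((1.1667)·(1.1667) + (0.1667)·(0.1667) + (-2.8333)·(-2.8333) + (2.1667)·(2.1667) + (-0.8333)·(-0.8333) + (0.1667)·(0.1667)) / 5 = 14.8333/5 = 2.9667
  S[A,B] = ((1.1667)·(5) + (0.1667)·(-2) + (-2.8333)·(-1) + (2.1667)·(-2) + (-0.8333)·(2) + (0.1667)·(-2)) / 5 = 2/5 = 0.4
  S[B,B] = ((5)·(5) + (-2)·(-2) + (-1)·(-1) + (-2)·(-2) + (2)·(2) + (-2)·(-2)) / 5 = 42/5 = 8.4
  S = [[2.9667, 0.4],
 [0.4, 8.4]].

Step 3 — invert S. det(S) = 2.9667·8.4 - (0.4)² = 24.76.
  S^{-1} = (1/det) · [[d, -b], [-b, a]] = [[0.3393, -0.0162],
 [-0.0162, 0.1198]].

Step 4 — quadratic form (x̄ - mu_0)^T · S^{-1} · (x̄ - mu_0):
  S^{-1} · (x̄ - mu_0) = (0.3312, -0.3729),
  (x̄ - mu_0)^T · [...] = (0.8333)·(0.3312) + (-3)·(-0.3729) = 1.3947.

Step 5 — scale by n: T² = 6 · 1.3947 = 8.3683.

T² ≈ 8.3683


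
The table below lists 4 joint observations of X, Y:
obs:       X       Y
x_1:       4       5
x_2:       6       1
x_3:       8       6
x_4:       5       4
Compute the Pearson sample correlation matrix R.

Step 1 — column means:
  mean(X) = (4 + 6 + 8 + 5) / 4 = 23/4 = 5.75
  mean(Y) = (5 + 1 + 6 + 4) / 4 = 16/4 = 4

Step 2 — sample variances and covariances s[i,j] = (1/(n-1)) · Σ_k (x_{k,i} - mean_i) · (x_{k,j} - mean_j), with n-1 = 3:
  s[X,X] = ((-1.75)·(-1.75) + (0.25)·(0.25) + (2.25)·(2.25) + (-0.75)·(-0.75)) / 3 = 8.75/3 = 2.9167
  s[X,Y] = ((-1.75)·(1) + (0.25)·(-3) + (2.25)·(2) + (-0.75)·(0)) / 3 = 2/3 = 0.6667
  s[Y,Y] = ((1)·(1) + (-3)·(-3) + (2)·(2) + (0)·(0)) / 3 = 14/3 = 4.6667
  Sample standard deviations s_i = √(s[i,i]):
  s(X) = √(2.9167) = 1.7078
  s(Y) = √(4.6667) = 2.1602

Step 3 — r_{ij} = s_{ij} / (s_i · s_j):
  r[X,X] = 1 (diagonal).
  r[X,Y] = 0.6667 / (1.7078 · 2.1602) = 0.6667 / 3.6893 = 0.1807
  r[Y,Y] = 1 (diagonal).

R is symmetric with unit diagonal. Assembling:

R = [[1, 0.1807],
 [0.1807, 1]]


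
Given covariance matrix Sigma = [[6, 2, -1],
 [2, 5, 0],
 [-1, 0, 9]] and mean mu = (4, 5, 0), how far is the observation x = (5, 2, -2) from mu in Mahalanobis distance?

Step 1 — centre the observation: (x - mu) = (1, -3, -2).

Step 2 — invert Sigma (cofactor / det for 3×3, or solve directly):
  Sigma^{-1} = [[0.1965, -0.0786, 0.0218],
 [-0.0786, 0.2314, -0.0087],
 [0.0218, -0.0087, 0.1135]].

Step 3 — form the quadratic (x - mu)^T · Sigma^{-1} · (x - mu):
  Sigma^{-1} · (x - mu) = (0.3886, -0.7555, -0.179).
  (x - mu)^T · [Sigma^{-1} · (x - mu)] = (1)·(0.3886) + (-3)·(-0.7555) + (-2)·(-0.179) = 3.0131.

Step 4 — take square root: d = √(3.0131) ≈ 1.7358.

d(x, mu) = √(3.0131) ≈ 1.7358


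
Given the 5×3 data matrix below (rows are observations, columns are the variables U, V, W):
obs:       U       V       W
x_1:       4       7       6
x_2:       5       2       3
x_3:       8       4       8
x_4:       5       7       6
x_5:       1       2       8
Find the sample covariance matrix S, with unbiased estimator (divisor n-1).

Step 1 — column means:
  mean(U) = (4 + 5 + 8 + 5 + 1) / 5 = 23/5 = 4.6
  mean(V) = (7 + 2 + 4 + 7 + 2) / 5 = 22/5 = 4.4
  mean(W) = (6 + 3 + 8 + 6 + 8) / 5 = 31/5 = 6.2

Step 2 — sample covariance S[i,j] = (1/(n-1)) · Σ_k (x_{k,i} - mean_i) · (x_{k,j} - mean_j), with n-1 = 4.
  S[U,U] = ((-0.6)·(-0.6) + (0.4)·(0.4) + (3.4)·(3.4) + (0.4)·(0.4) + (-3.6)·(-3.6)) / 4 = 25.2/4 = 6.3
  S[U,V] = ((-0.6)·(2.6) + (0.4)·(-2.4) + (3.4)·(-0.4) + (0.4)·(2.6) + (-3.6)·(-2.4)) / 4 = 5.8/4 = 1.45
  S[U,W] = ((-0.6)·(-0.2) + (0.4)·(-3.2) + (3.4)·(1.8) + (0.4)·(-0.2) + (-3.6)·(1.8)) / 4 = -1.6/4 = -0.4
  S[V,V] = ((2.6)·(2.6) + (-2.4)·(-2.4) + (-0.4)·(-0.4) + (2.6)·(2.6) + (-2.4)·(-2.4)) / 4 = 25.2/4 = 6.3
  S[V,W] = ((2.6)·(-0.2) + (-2.4)·(-3.2) + (-0.4)·(1.8) + (2.6)·(-0.2) + (-2.4)·(1.8)) / 4 = 1.6/4 = 0.4
  S[W,W] = ((-0.2)·(-0.2) + (-3.2)·(-3.2) + (1.8)·(1.8) + (-0.2)·(-0.2) + (1.8)·(1.8)) / 4 = 16.8/4 = 4.2

S is symmetric (S[j,i] = S[i,j]). Assembling:

S = [[6.3, 1.45, -0.4],
 [1.45, 6.3, 0.4],
 [-0.4, 0.4, 4.2]]


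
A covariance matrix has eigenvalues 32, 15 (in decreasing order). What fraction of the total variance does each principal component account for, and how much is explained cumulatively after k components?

Step 1 — total variance = trace(Sigma) = Σ λ_i = 32 + 15 = 47.

Step 2 — fraction explained by component i = λ_i / Σ λ:
  PC1: 32/47 = 0.6809
  PC2: 15/47 = 0.3191

Step 3 — cumulative fraction after k components = (λ_1 + ... + λ_k) / Σ λ:
  k = 1: 32/47 = 0.6809
  k = 2: (32 + 15)/47 = 47/47 = 1

Summary (fraction, with percent):

explained: PC1 0.6809 (68.09%), PC2 0.3191 (31.91%);  cumulative: 0.6809, 1


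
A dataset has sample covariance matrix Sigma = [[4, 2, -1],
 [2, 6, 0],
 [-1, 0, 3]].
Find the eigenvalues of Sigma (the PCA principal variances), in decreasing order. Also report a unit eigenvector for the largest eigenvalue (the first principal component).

Step 1 — characteristic polynomial p(λ) = det(λI - Sigma) = λ³ - tr·λ² + c_1·λ - det, where tr = trace, c_1 = sum of the principal 2×2 minors, det = det(Sigma):
  tr = 4 + 6 + 3 = 13,
  c_1 = (4·6 - (2)²) + (4·3 - (-1)²) + (6·3 - (0)²) = 20 + 11 + 18 = 49,
  det = 4·(6·3 - (0)²) - (2)·((2)·3 - (0)·(-1)) + (-1)·((2)·(0) - 6·(-1)) = 4·(18) - (2)·(6) + (-1)·(6) = 54.
  So p(λ) = λ³ - 13λ² + 49λ - 54.
Step 2 — look for an integer root (rational root theorem: any rational root is an integer divisor of 54). Testing λ = 2:
  p(2) = 8 - 52 + 98 - 54 = 0  ✓
  Dividing out (λ - 2): p(λ) = (λ - 2)(λ² - 11λ + 27).
Step 3 — remaining eigenvalues from the quadratic λ² - 11λ + 27 = 0:
  Δ = 11² - 4·27 = 121 - 108 = 13,  λ = (11 ± √13)/2 = (11 ± 3.6056)/2 ≈ 7.3028 or 3.6972.
  Sorted: λ_1 = 7.3028,  λ_2 = 3.6972,  λ_3 = 2  (check: sum = 13 = tr ✓).

Step 4 — unit eigenvector for λ_1 ≈ 7.3028: v spans the null space of (Sigma - λ_1 I), whose rows are
  r_1 = (-3.3028, 2, -1),  r_2 = (2, -1.3028, 0),  r_3 = (-1, 0, -4.3028).
  v is orthogonal to every row, so take v ∝ r_1 × r_2 = ((2)·(0) - (-1)·(-1.3028), (-1)·(2) - (-3.3028)·(0), (-3.3028)·(-1.3028) - (2)·(2)) ≈ (-1.3028, -2, 0.3028).
  Rescale (multiply by -1 so the first nonzero entry is positive): u = (1.3028, 2, -0.3028).
  ||u|| = √((1.3028)² + (2)² + (-0.3028)²) = √(5.7889) ≈ 2.406,  v_1 = u/||u|| ≈ (0.5415, 0.8313, -0.1258) (||v_1|| = 1).

λ_1 = 7.3028,  λ_2 = 3.6972,  λ_3 = 2;  v_1 ≈ (0.5415, 0.8313, -0.1258)


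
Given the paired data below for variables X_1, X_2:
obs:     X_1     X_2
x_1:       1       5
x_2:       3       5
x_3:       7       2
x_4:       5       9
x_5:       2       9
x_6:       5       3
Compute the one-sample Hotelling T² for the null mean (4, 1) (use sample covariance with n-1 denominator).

Step 1 — sample mean vector:
  mean(X_1) = (1 + 3 + 7 + 5 + 2 + 5) / 6 = 23/6 = 3.8333
  mean(X_2) = (5 + 5 + 2 + 9 + 9 + 3) / 6 = 33/6 = 5.5
  x̄ = (3.8333, 5.5),  deviation x̄ - mu_0 = (3.8333, 5.5) - (4, 1) = (-0.1667, 4.5).

Step 2 — sample covariance matrix, S[i,j] = (1/(n-1)) · Σ_k (x_{k,i} - mean_i) · (x_{k,j} - mean_j), divisor n-1 = 5:
  S[X_1,X_1] = ((-2.8333)·(-2.8333) + (-0.8333)·(-0.8333) + (3.1667)·(3.1667) + (1.1667)·(1.1667) + (-1.8333)·(-1.8333) + (1.1667)·(1.1667)) / 5 = 24.8333/5 = 4.9667
  S[X_1,X_2] = ((-2.8333)·(-0.5) + (-0.8333)·(-0.5) + (3.1667)·(-3.5) + (1.1667)·(3.5) + (-1.8333)·(3.5) + (1.1667)·(-2.5)) / 5 = -14.5/5 = -2.9
  S[X_2,X_2] = ((-0.5)·(-0.5) + (-0.5)·(-0.5) + (-3.5)·(-3.5) + (3.5)·(3.5) + (3.5)·(3.5) + (-2.5)·(-2.5)) / 5 = 43.5/5 = 8.7
  S = [[4.9667, -2.9],
 [-2.9, 8.7]].

Step 3 — invert S. det(S) = 4.9667·8.7 - (-2.9)² = 34.8.
  S^{-1} = (1/det) · [[d, -b], [-b, a]] = [[0.25, 0.0833],
 [0.0833, 0.1427]].

Step 4 — quadratic form (x̄ - mu_0)^T · S^{-1} · (x̄ - mu_0):
  S^{-1} · (x̄ - mu_0) = (0.3333, 0.6284),
  (x̄ - mu_0)^T · [...] = (-0.1667)·(0.3333) + (4.5)·(0.6284) = 2.772.

Step 5 — scale by n: T² = 6 · 2.772 = 16.6322.

T² ≈ 16.6322


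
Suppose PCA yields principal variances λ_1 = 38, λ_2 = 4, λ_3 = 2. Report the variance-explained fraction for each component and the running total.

Step 1 — total variance = trace(Sigma) = Σ λ_i = 38 + 4 + 2 = 44.

Step 2 — fraction explained by component i = λ_i / Σ λ:
  PC1: 38/44 = 0.8636
  PC2: 4/44 = 0.0909
  PC3: 2/44 = 0.0455

Step 3 — cumulative fraction after k components = (λ_1 + ... + λ_k) / Σ λ:
  k = 1: 38/44 = 0.8636
  k = 2: (38 + 4)/44 = 42/44 = 0.9545
  k = 3: (38 + 4 + 2)/44 = 44/44 = 1

Summary (fraction, with percent):

explained: PC1 0.8636 (86.36%), PC2 0.0909 (9.09%), PC3 0.0455 (4.55%);  cumulative: 0.8636, 0.9545, 1


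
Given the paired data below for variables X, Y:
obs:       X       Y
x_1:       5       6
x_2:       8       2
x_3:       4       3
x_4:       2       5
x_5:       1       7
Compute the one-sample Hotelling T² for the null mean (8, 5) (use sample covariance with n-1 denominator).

Step 1 — sample mean vector:
  mean(X) = (5 + 8 + 4 + 2 + 1) / 5 = 20/5 = 4
  mean(Y) = (6 + 2 + 3 + 5 + 7) / 5 = 23/5 = 4.6
  x̄ = (4, 4.6),  deviation x̄ - mu_0 = (4, 4.6) - (8, 5) = (-4, -0.4).

Step 2 — sample covariance matrix, S[i,j] = (1/(n-1)) · Σ_k (x_{k,i} - mean_i) · (x_{k,j} - mean_j), divisor n-1 = 4:
  S[X,X] = ((1)·(1) + (4)·(4) + (0)·(0) + (-2)·(-2) + (-3)·(-3)) / 4 = 30/4 = 7.5
  S[X,Y] = ((1)·(1.4) + (4)·(-2.6) + (0)·(-1.6) + (-2)·(0.4) + (-3)·(2.4)) / 4 = -17/4 = -4.25
  S[Y,Y] = ((1.4)·(1.4) + (-2.6)·(-2.6) + (-1.6)·(-1.6) + (0.4)·(0.4) + (2.4)·(2.4)) / 4 = 17.2/4 = 4.3
  S = [[7.5, -4.25],
 [-4.25, 4.3]].

Step 3 — invert S. det(S) = 7.5·4.3 - (-4.25)² = 14.1875.
  S^{-1} = (1/det) · [[d, -b], [-b, a]] = [[0.3031, 0.2996],
 [0.2996, 0.5286]].

Step 4 — quadratic form (x̄ - mu_0)^T · S^{-1} · (x̄ - mu_0):
  S^{-1} · (x̄ - mu_0) = (-1.3322, -1.4097),
  (x̄ - mu_0)^T · [...] = (-4)·(-1.3322) + (-0.4)·(-1.4097) = 5.8925.

Step 5 — scale by n: T² = 5 · 5.8925 = 29.4626.

T² ≈ 29.4626


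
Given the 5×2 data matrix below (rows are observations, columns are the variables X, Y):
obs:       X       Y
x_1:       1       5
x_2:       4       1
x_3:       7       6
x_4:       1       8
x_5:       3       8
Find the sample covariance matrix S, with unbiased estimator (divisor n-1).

Step 1 — column means:
  mean(X) = (1 + 4 + 7 + 1 + 3) / 5 = 16/5 = 3.2
  mean(Y) = (5 + 1 + 6 + 8 + 8) / 5 = 28/5 = 5.6

Step 2 — sample covariance S[i,j] = (1/(n-1)) · Σ_k (x_{k,i} - mean_i) · (x_{k,j} - mean_j), with n-1 = 4.
  S[X,X] = ((-2.2)·(-2.2) + (0.8)·(0.8) + (3.8)·(3.8) + (-2.2)·(-2.2) + (-0.2)·(-0.2)) / 4 = 24.8/4 = 6.2
  S[X,Y] = ((-2.2)·(-0.6) + (0.8)·(-4.6) + (3.8)·(0.4) + (-2.2)·(2.4) + (-0.2)·(2.4)) / 4 = -6.6/4 = -1.65
  S[Y,Y] = ((-0.6)·(-0.6) + (-4.6)·(-4.6) + (0.4)·(0.4) + (2.4)·(2.4) + (2.4)·(2.4)) / 4 = 33.2/4 = 8.3

S is symmetric (S[j,i] = S[i,j]). Assembling:

S = [[6.2, -1.65],
 [-1.65, 8.3]]


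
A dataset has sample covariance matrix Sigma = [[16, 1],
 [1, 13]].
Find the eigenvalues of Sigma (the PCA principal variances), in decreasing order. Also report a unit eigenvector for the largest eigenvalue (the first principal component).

Step 1 — characteristic polynomial of 2×2 Sigma:
  det(Sigma - λI) = λ² - trace · λ + det = 0.
  trace = 16 + 13 = 29, det = 16·13 - (1)² = 207.
Step 2 — discriminant:
  Δ = trace² - 4·det = 841 - 828 = 13.
Step 3 — eigenvalues:
  λ = (trace ± √Δ)/2 = (29 ± 3.6056)/2,
  λ_1 = 16.3028,  λ_2 = 12.6972.

Step 4 — unit eigenvector for λ_1: solve (Sigma - λ_1 I)v = 0. First row:
  (16 - 16.3028)·v_x + (1)·v_y = 0, i.e. (-0.3028)·v_x + (1)·v_y = 0,
  so v ∝ (b, λ_1 - a) = (1, 0.3028) = u.
  ||u|| = √((1)² + (0.3028)²) = √(1.0917) ≈ 1.0448,
  v_1 = u/||u|| ≈ (0.9571, 0.2898) (||v_1|| = 1).

λ_1 = 16.3028,  λ_2 = 12.6972;  v_1 ≈ (0.9571, 0.2898)


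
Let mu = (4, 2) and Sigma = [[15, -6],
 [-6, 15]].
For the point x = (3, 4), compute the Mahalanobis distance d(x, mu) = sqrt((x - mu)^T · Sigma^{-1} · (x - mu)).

Step 1 — centre the observation: (x - mu) = (-1, 2).

Step 2 — invert Sigma. det(Sigma) = 15·15 - (-6)² = 189.
  Sigma^{-1} = (1/det) · [[d, -b], [-b, a]] = [[0.0794, 0.0317],
 [0.0317, 0.0794]].

Step 3 — form the quadratic (x - mu)^T · Sigma^{-1} · (x - mu):
  Sigma^{-1} · (x - mu) = (-0.0159, 0.127).
  (x - mu)^T · [Sigma^{-1} · (x - mu)] = (-1)·(-0.0159) + (2)·(0.127) = 0.2698.

Step 4 — take square root: d = √(0.2698) ≈ 0.5195.

d(x, mu) = √(0.2698) ≈ 0.5195


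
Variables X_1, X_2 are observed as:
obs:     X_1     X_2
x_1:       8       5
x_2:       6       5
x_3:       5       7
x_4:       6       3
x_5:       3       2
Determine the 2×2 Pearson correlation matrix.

Step 1 — column means:
  mean(X_1) = (8 + 6 + 5 + 6 + 3) / 5 = 28/5 = 5.6
  mean(X_2) = (5 + 5 + 7 + 3 + 2) / 5 = 22/5 = 4.4

Step 2 — sample variances and covariances s[i,j] = (1/(n-1)) · Σ_k (x_{k,i} - mean_i) · (x_{k,j} - mean_j), with n-1 = 4:
  s[X_1,X_1] = ((2.4)·(2.4) + (0.4)·(0.4) + (-0.6)·(-0.6) + (0.4)·(0.4) + (-2.6)·(-2.6)) / 4 = 13.2/4 = 3.3
  s[X_1,X_2] = ((2.4)·(0.6) + (0.4)·(0.6) + (-0.6)·(2.6) + (0.4)·(-1.4) + (-2.6)·(-2.4)) / 4 = 5.8/4 = 1.45
  s[X_2,X_2] = ((0.6)·(0.6) + (0.6)·(0.6) + (2.6)·(2.6) + (-1.4)·(-1.4) + (-2.4)·(-2.4)) / 4 = 15.2/4 = 3.8
  Sample standard deviations s_i = √(s[i,i]):
  s(X_1) = √(3.3) = 1.8166
  s(X_2) = √(3.8) = 1.9494

Step 3 — r_{ij} = s_{ij} / (s_i · s_j):
  r[X_1,X_1] = 1 (diagonal).
  r[X_1,X_2] = 1.45 / (1.8166 · 1.9494) = 1.45 / 3.5412 = 0.4095
  r[X_2,X_2] = 1 (diagonal).

R is symmetric with unit diagonal. Assembling:

R = [[1, 0.4095],
 [0.4095, 1]]


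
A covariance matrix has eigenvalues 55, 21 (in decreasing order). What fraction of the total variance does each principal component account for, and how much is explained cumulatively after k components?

Step 1 — total variance = trace(Sigma) = Σ λ_i = 55 + 21 = 76.

Step 2 — fraction explained by component i = λ_i / Σ λ:
  PC1: 55/76 = 0.7237
  PC2: 21/76 = 0.2763

Step 3 — cumulative fraction after k components = (λ_1 + ... + λ_k) / Σ λ:
  k = 1: 55/76 = 0.7237
  k = 2: (55 + 21)/76 = 76/76 = 1

Summary (fraction, with percent):

explained: PC1 0.7237 (72.37%), PC2 0.2763 (27.63%);  cumulative: 0.7237, 1


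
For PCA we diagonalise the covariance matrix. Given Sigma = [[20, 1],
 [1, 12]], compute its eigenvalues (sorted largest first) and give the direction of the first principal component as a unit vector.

Step 1 — characteristic polynomial of 2×2 Sigma:
  det(Sigma - λI) = λ² - trace · λ + det = 0.
  trace = 20 + 12 = 32, det = 20·12 - (1)² = 239.
Step 2 — discriminant:
  Δ = trace² - 4·det = 1024 - 956 = 68.
Step 3 — eigenvalues:
  λ = (trace ± √Δ)/2 = (32 ± 8.2462)/2,
  λ_1 = 20.1231,  λ_2 = 11.8769.

Step 4 — unit eigenvector for λ_1: solve (Sigma - λ_1 I)v = 0. First row:
  (20 - 20.1231)·v_x + (1)·v_y = 0, i.e. (-0.1231)·v_x + (1)·v_y = 0,
  so v ∝ (b, λ_1 - a) = (1, 0.1231) = u.
  ||u|| = √((1)² + (0.1231)²) = √(1.0152) ≈ 1.0075,
  v_1 = u/||u|| ≈ (0.9925, 0.1222) (||v_1|| = 1).

λ_1 = 20.1231,  λ_2 = 11.8769;  v_1 ≈ (0.9925, 0.1222)


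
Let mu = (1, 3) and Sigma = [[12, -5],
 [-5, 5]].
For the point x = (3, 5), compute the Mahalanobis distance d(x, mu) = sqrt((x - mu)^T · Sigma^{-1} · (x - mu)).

Step 1 — centre the observation: (x - mu) = (2, 2).

Step 2 — invert Sigma. det(Sigma) = 12·5 - (-5)² = 35.
  Sigma^{-1} = (1/det) · [[d, -b], [-b, a]] = [[0.1429, 0.1429],
 [0.1429, 0.3429]].

Step 3 — form the quadratic (x - mu)^T · Sigma^{-1} · (x - mu):
  Sigma^{-1} · (x - mu) = (0.5714, 0.9714).
  (x - mu)^T · [Sigma^{-1} · (x - mu)] = (2)·(0.5714) + (2)·(0.9714) = 3.0857.

Step 4 — take square root: d = √(3.0857) ≈ 1.7566.

d(x, mu) = √(3.0857) ≈ 1.7566


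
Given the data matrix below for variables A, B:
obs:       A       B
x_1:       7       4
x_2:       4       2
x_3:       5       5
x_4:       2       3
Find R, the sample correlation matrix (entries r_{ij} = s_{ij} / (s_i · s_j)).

Step 1 — column means:
  mean(A) = (7 + 4 + 5 + 2) / 4 = 18/4 = 4.5
  mean(B) = (4 + 2 + 5 + 3) / 4 = 14/4 = 3.5

Step 2 — sample variances and covariances s[i,j] = (1/(n-1)) · Σ_k (x_{k,i} - mean_i) · (x_{k,j} - mean_j), with n-1 = 3:
  s[A,A] = ((2.5)·(2.5) + (-0.5)·(-0.5) + (0.5)·(0.5) + (-2.5)·(-2.5)) / 3 = 13/3 = 4.3333
  s[A,B] = ((2.5)·(0.5) + (-0.5)·(-1.5) + (0.5)·(1.5) + (-2.5)·(-0.5)) / 3 = 4/3 = 1.3333
  s[B,B] = ((0.5)·(0.5) + (-1.5)·(-1.5) + (1.5)·(1.5) + (-0.5)·(-0.5)) / 3 = 5/3 = 1.6667
  Sample standard deviations s_i = √(s[i,i]):
  s(A) = √(4.3333) = 2.0817
  s(B) = √(1.6667) = 1.291

Step 3 — r_{ij} = s_{ij} / (s_i · s_j):
  r[A,A] = 1 (diagonal).
  r[A,B] = 1.3333 / (2.0817 · 1.291) = 1.3333 / 2.6874 = 0.4961
  r[B,B] = 1 (diagonal).

R is symmetric with unit diagonal. Assembling:

R = [[1, 0.4961],
 [0.4961, 1]]


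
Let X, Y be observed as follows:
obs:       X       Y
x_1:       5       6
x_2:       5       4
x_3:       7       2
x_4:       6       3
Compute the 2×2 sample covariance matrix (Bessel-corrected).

Step 1 — column means:
  mean(X) = (5 + 5 + 7 + 6) / 4 = 23/4 = 5.75
  mean(Y) = (6 + 4 + 2 + 3) / 4 = 15/4 = 3.75

Step 2 — sample covariance S[i,j] = (1/(n-1)) · Σ_k (x_{k,i} - mean_i) · (x_{k,j} - mean_j), with n-1 = 3.
  S[X,X] = ((-0.75)·(-0.75) + (-0.75)·(-0.75) + (1.25)·(1.25) + (0.25)·(0.25)) / 3 = 2.75/3 = 0.9167
  S[X,Y] = ((-0.75)·(2.25) + (-0.75)·(0.25) + (1.25)·(-1.75) + (0.25)·(-0.75)) / 3 = -4.25/3 = -1.4167
  S[Y,Y] = ((2.25)·(2.25) + (0.25)·(0.25) + (-1.75)·(-1.75) + (-0.75)·(-0.75)) / 3 = 8.75/3 = 2.9167

S is symmetric (S[j,i] = S[i,j]). Assembling:

S = [[0.9167, -1.4167],
 [-1.4167, 2.9167]]


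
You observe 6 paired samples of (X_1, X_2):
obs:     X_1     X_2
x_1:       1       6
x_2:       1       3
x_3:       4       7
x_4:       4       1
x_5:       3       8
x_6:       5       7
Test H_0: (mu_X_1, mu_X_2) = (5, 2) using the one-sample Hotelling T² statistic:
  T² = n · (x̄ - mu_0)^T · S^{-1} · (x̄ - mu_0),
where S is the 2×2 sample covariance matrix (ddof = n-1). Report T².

Step 1 — sample mean vector:
  mean(X_1) = (1 + 1 + 4 + 4 + 3 + 5) / 6 = 18/6 = 3
  mean(X_2) = (6 + 3 + 7 + 1 + 8 + 7) / 6 = 32/6 = 5.3333
  x̄ = (3, 5.3333),  deviation x̄ - mu_0 = (3, 5.3333) - (5, 2) = (-2, 3.3333).

Step 2 — sample covariance matrix, S[i,j] = (1/(n-1)) · Σ_k (x_{k,i} - mean_i) · (x_{k,j} - mean_j), divisor n-1 = 5:
  S[X_1,X_1] = ((-2)·(-2) + (-2)·(-2) + (1)·(1) + (1)·(1) + (0)·(0) + (2)·(2)) / 5 = 14/5 = 2.8
  S[X_1,X_2] = ((-2)·(0.6667) + (-2)·(-2.3333) + (1)·(1.6667) + (1)·(-4.3333) + (0)·(2.6667) + (2)·(1.6667)) / 5 = 4/5 = 0.8
  S[X_2,X_2] = ((0.6667)·(0.6667) + (-2.3333)·(-2.3333) + (1.6667)·(1.6667) + (-4.3333)·(-4.3333) + (2.6667)·(2.6667) + (1.6667)·(1.6667)) / 5 = 37.3333/5 = 7.4667
  S = [[2.8, 0.8],
 [0.8, 7.4667]].

Step 3 — invert S. det(S) = 2.8·7.4667 - (0.8)² = 20.2667.
  S^{-1} = (1/det) · [[d, -b], [-b, a]] = [[0.3684, -0.0395],
 [-0.0395, 0.1382]].

Step 4 — quadratic form (x̄ - mu_0)^T · S^{-1} · (x̄ - mu_0):
  S^{-1} · (x̄ - mu_0) = (-0.8684, 0.5395),
  (x̄ - mu_0)^T · [...] = (-2)·(-0.8684) + (3.3333)·(0.5395) = 3.5351.

Step 5 — scale by n: T² = 6 · 3.5351 = 21.2105.

T² ≈ 21.2105


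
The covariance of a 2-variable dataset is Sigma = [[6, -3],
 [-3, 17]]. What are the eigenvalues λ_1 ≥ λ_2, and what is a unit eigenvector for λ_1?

Step 1 — characteristic polynomial of 2×2 Sigma:
  det(Sigma - λI) = λ² - trace · λ + det = 0.
  trace = 6 + 17 = 23, det = 6·17 - (-3)² = 93.
Step 2 — discriminant:
  Δ = trace² - 4·det = 529 - 372 = 157.
Step 3 — eigenvalues:
  λ = (trace ± √Δ)/2 = (23 ± 12.53)/2,
  λ_1 = 17.765,  λ_2 = 5.235.

Step 4 — unit eigenvector for λ_1: solve (Sigma - λ_1 I)v = 0. First row:
  (6 - 17.765)·v_x + (-3)·v_y = 0, i.e. (-11.765)·v_x + (-3)·v_y = 0,
  so v ∝ (b, λ_1 - a) = (-3, 11.765); multiply by -1 so the first entry is positive: u = (3, -11.765).
  ||u|| = √((3)² + (-11.765)²) = √(147.4148) ≈ 12.1414,
  v_1 = u/||u|| ≈ (0.2471, -0.969) (||v_1|| = 1).

λ_1 = 17.765,  λ_2 = 5.235;  v_1 ≈ (0.2471, -0.969)


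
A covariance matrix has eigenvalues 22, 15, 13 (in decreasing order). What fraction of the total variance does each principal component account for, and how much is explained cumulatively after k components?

Step 1 — total variance = trace(Sigma) = Σ λ_i = 22 + 15 + 13 = 50.

Step 2 — fraction explained by component i = λ_i / Σ λ:
  PC1: 22/50 = 0.44
  PC2: 15/50 = 0.3
  PC3: 13/50 = 0.26

Step 3 — cumulative fraction after k components = (λ_1 + ... + λ_k) / Σ λ:
  k = 1: 22/50 = 0.44
  k = 2: (22 + 15)/50 = 37/50 = 0.74
  k = 3: (22 + 15 + 13)/50 = 50/50 = 1

Summary (fraction, with percent):

explained: PC1 0.44 (44%), PC2 0.3 (30%), PC3 0.26 (26%);  cumulative: 0.44, 0.74, 1


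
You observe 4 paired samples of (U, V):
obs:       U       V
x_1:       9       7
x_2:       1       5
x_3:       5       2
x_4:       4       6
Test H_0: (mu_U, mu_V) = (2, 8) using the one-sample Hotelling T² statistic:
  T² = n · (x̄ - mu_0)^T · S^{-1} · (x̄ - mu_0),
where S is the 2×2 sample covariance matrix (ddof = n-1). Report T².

Step 1 — sample mean vector:
  mean(U) = (9 + 1 + 5 + 4) / 4 = 19/4 = 4.75
  mean(V) = (7 + 5 + 2 + 6) / 4 = 20/4 = 5
  x̄ = (4.75, 5),  deviation x̄ - mu_0 = (4.75, 5) - (2, 8) = (2.75, -3).

Step 2 — sample covariance matrix, S[i,j] = (1/(n-1)) · Σ_k (x_{k,i} - mean_i) · (x_{k,j} - mean_j), divisor n-1 = 3:
  S[U,U] = ((4.25)·(4.25) + (-3.75)·(-3.75) + (0.25)·(0.25) + (-0.75)·(-0.75)) / 3 = 32.75/3 = 10.9167
  S[U,V] = ((4.25)·(2) + (-3.75)·(0) + (0.25)·(-3) + (-0.75)·(1)) / 3 = 7/3 = 2.3333
  S[V,V] = ((2)·(2) + (0)·(0) + (-3)·(-3) + (1)·(1)) / 3 = 14/3 = 4.6667
  S = [[10.9167, 2.3333],
 [2.3333, 4.6667]].

Step 3 — invert S. det(S) = 10.9167·4.6667 - (2.3333)² = 45.5.
  S^{-1} = (1/det) · [[d, -b], [-b, a]] = [[0.1026, -0.0513],
 [-0.0513, 0.2399]].

Step 4 — quadratic form (x̄ - mu_0)^T · S^{-1} · (x̄ - mu_0):
  S^{-1} · (x̄ - mu_0) = (0.4359, -0.8608),
  (x̄ - mu_0)^T · [...] = (2.75)·(0.4359) + (-3)·(-0.8608) = 3.7811.

Step 5 — scale by n: T² = 4 · 3.7811 = 15.1245.

T² ≈ 15.1245


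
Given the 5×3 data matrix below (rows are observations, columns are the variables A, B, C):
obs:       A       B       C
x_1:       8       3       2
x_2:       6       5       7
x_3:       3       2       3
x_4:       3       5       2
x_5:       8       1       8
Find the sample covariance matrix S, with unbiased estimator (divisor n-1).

Step 1 — column means:
  mean(A) = (8 + 6 + 3 + 3 + 8) / 5 = 28/5 = 5.6
  mean(B) = (3 + 5 + 2 + 5 + 1) / 5 = 16/5 = 3.2
  mean(C) = (2 + 7 + 3 + 2 + 8) / 5 = 22/5 = 4.4

Step 2 — sample covariance S[i,j] = (1/(n-1)) · Σ_k (x_{k,i} - mean_i) · (x_{k,j} - mean_j), with n-1 = 4.
  S[A,A] = ((2.4)·(2.4) + (0.4)·(0.4) + (-2.6)·(-2.6) + (-2.6)·(-2.6) + (2.4)·(2.4)) / 4 = 25.2/4 = 6.3
  S[A,B] = ((2.4)·(-0.2) + (0.4)·(1.8) + (-2.6)·(-1.2) + (-2.6)·(1.8) + (2.4)·(-2.2)) / 4 = -6.6/4 = -1.65
  S[A,C] = ((2.4)·(-2.4) + (0.4)·(2.6) + (-2.6)·(-1.4) + (-2.6)·(-2.4) + (2.4)·(3.6)) / 4 = 13.8/4 = 3.45
  S[B,B] = ((-0.2)·(-0.2) + (1.8)·(1.8) + (-1.2)·(-1.2) + (1.8)·(1.8) + (-2.2)·(-2.2)) / 4 = 12.8/4 = 3.2
  S[B,C] = ((-0.2)·(-2.4) + (1.8)·(2.6) + (-1.2)·(-1.4) + (1.8)·(-2.4) + (-2.2)·(3.6)) / 4 = -5.4/4 = -1.35
  S[C,C] = ((-2.4)·(-2.4) + (2.6)·(2.6) + (-1.4)·(-1.4) + (-2.4)·(-2.4) + (3.6)·(3.6)) / 4 = 33.2/4 = 8.3

S is symmetric (S[j,i] = S[i,j]). Assembling:

S = [[6.3, -1.65, 3.45],
 [-1.65, 3.2, -1.35],
 [3.45, -1.35, 8.3]]


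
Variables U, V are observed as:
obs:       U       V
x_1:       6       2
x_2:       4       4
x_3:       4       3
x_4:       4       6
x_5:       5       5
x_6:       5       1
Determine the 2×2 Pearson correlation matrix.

Step 1 — column means:
  mean(U) = (6 + 4 + 4 + 4 + 5 + 5) / 6 = 28/6 = 4.6667
  mean(V) = (2 + 4 + 3 + 6 + 5 + 1) / 6 = 21/6 = 3.5

Step 2 — sample variances and covariances s[i,j] = (1/(n-1)) · Σ_k (x_{k,i} - mean_i) · (x_{k,j} - mean_j), with n-1 = 5:
  s[U,U] = ((1.3333)·(1.3333) + (-0.6667)·(-0.6667) + (-0.6667)·(-0.6667) + (-0.6667)·(-0.6667) + (0.3333)·(0.3333) + (0.3333)·(0.3333)) / 5 = 3.3333/5 = 0.6667
  s[U,V] = ((1.3333)·(-1.5) + (-0.6667)·(0.5) + (-0.6667)·(-0.5) + (-0.6667)·(2.5) + (0.3333)·(1.5) + (0.3333)·(-2.5)) / 5 = -4/5 = -0.8
  s[V,V] = ((-1.5)·(-1.5) + (0.5)·(0.5) + (-0.5)·(-0.5) + (2.5)·(2.5) + (1.5)·(1.5) + (-2.5)·(-2.5)) / 5 = 17.5/5 = 3.5
  Sample standard deviations s_i = √(s[i,i]):
  s(U) = √(0.6667) = 0.8165
  s(V) = √(3.5) = 1.8708

Step 3 — r_{ij} = s_{ij} / (s_i · s_j):
  r[U,U] = 1 (diagonal).
  r[U,V] = -0.8 / (0.8165 · 1.8708) = -0.8 / 1.5275 = -0.5237
  r[V,V] = 1 (diagonal).

R is symmetric with unit diagonal. Assembling:

R = [[1, -0.5237],
 [-0.5237, 1]]


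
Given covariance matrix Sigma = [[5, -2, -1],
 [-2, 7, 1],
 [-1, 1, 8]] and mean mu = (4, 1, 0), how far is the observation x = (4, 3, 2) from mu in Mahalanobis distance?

Step 1 — centre the observation: (x - mu) = (0, 2, 2).

Step 2 — invert Sigma (cofactor / det for 3×3, or solve directly):
  Sigma^{-1} = [[0.2292, 0.0625, 0.0208],
 [0.0625, 0.1625, -0.0125],
 [0.0208, -0.0125, 0.1292]].

Step 3 — form the quadratic (x - mu)^T · Sigma^{-1} · (x - mu):
  Sigma^{-1} · (x - mu) = (0.1667, 0.3, 0.2333).
  (x - mu)^T · [Sigma^{-1} · (x - mu)] = (0)·(0.1667) + (2)·(0.3) + (2)·(0.2333) = 1.0667.

Step 4 — take square root: d = √(1.0667) ≈ 1.0328.

d(x, mu) = √(1.0667) ≈ 1.0328


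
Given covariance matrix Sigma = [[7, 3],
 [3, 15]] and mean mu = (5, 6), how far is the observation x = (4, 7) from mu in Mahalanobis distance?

Step 1 — centre the observation: (x - mu) = (-1, 1).

Step 2 — invert Sigma. det(Sigma) = 7·15 - (3)² = 96.
  Sigma^{-1} = (1/det) · [[d, -b], [-b, a]] = [[0.1562, -0.0312],
 [-0.0312, 0.0729]].

Step 3 — form the quadratic (x - mu)^T · Sigma^{-1} · (x - mu):
  Sigma^{-1} · (x - mu) = (-0.1875, 0.1042).
  (x - mu)^T · [Sigma^{-1} · (x - mu)] = (-1)·(-0.1875) + (1)·(0.1042) = 0.2917.

Step 4 — take square root: d = √(0.2917) ≈ 0.5401.

d(x, mu) = √(0.2917) ≈ 0.5401


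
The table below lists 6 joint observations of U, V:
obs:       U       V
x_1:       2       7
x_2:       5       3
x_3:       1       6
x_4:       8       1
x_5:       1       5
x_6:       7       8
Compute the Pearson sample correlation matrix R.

Step 1 — column means:
  mean(U) = (2 + 5 + 1 + 8 + 1 + 7) / 6 = 24/6 = 4
  mean(V) = (7 + 3 + 6 + 1 + 5 + 8) / 6 = 30/6 = 5

Step 2 — sample variances and covariances s[i,j] = (1/(n-1)) · Σ_k (x_{k,i} - mean_i) · (x_{k,j} - mean_j), with n-1 = 5:
  s[U,U] = ((-2)·(-2) + (1)·(1) + (-3)·(-3) + (4)·(4) + (-3)·(-3) + (3)·(3)) / 5 = 48/5 = 9.6
  s[U,V] = ((-2)·(2) + (1)·(-2) + (-3)·(1) + (4)·(-4) + (-3)·(0) + (3)·(3)) / 5 = -16/5 = -3.2
  s[V,V] = ((2)·(2) + (-2)·(-2) + (1)·(1) + (-4)·(-4) + (0)·(0) + (3)·(3)) / 5 = 34/5 = 6.8
  Sample standard deviations s_i = √(s[i,i]):
  s(U) = √(9.6) = 3.0984
  s(V) = √(6.8) = 2.6077

Step 3 — r_{ij} = s_{ij} / (s_i · s_j):
  r[U,U] = 1 (diagonal).
  r[U,V] = -3.2 / (3.0984 · 2.6077) = -3.2 / 8.0796 = -0.3961
  r[V,V] = 1 (diagonal).

R is symmetric with unit diagonal. Assembling:

R = [[1, -0.3961],
 [-0.3961, 1]]
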